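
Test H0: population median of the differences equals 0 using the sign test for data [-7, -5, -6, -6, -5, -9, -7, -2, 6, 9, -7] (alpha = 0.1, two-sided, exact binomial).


Step 1: Discard zero differences. Original n = 11; n_eff = number of nonzero differences = 11.
Nonzero differences (with sign): -7, -5, -6, -6, -5, -9, -7, -2, +6, +9, -7
Step 2: Count signs: positive = 2, negative = 9.
Step 3: Under H0: P(positive) = 0.5, so the number of positives S ~ Bin(11, 0.5).
Step 4: Two-sided exact p-value = sum of Bin(11,0.5) probabilities at or below the observed probability = 0.065430.
Step 5: alpha = 0.1. reject H0.

n_eff = 11, pos = 2, neg = 9, p = 0.065430, reject H0.


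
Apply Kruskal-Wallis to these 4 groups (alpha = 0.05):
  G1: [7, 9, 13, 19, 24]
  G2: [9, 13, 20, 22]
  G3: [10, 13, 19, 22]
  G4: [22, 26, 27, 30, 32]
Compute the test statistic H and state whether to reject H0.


Step 1: Combine all N = 18 observations and assign midranks.
sorted (value, group, rank): (7,G1,1), (9,G1,2.5), (9,G2,2.5), (10,G3,4), (13,G1,6), (13,G2,6), (13,G3,6), (19,G1,8.5), (19,G3,8.5), (20,G2,10), (22,G2,12), (22,G3,12), (22,G4,12), (24,G1,14), (26,G4,15), (27,G4,16), (30,G4,17), (32,G4,18)
Step 2: Sum ranks within each group.
R_1 = 32 (n_1 = 5)
R_2 = 30.5 (n_2 = 4)
R_3 = 30.5 (n_3 = 4)
R_4 = 78 (n_4 = 5)
Step 3: H = 12/(N(N+1)) * sum(R_i^2/n_i) - 3(N+1)
     = 12/(18*19) * (32^2/5 + 30.5^2/4 + 30.5^2/4 + 78^2/5) - 3*19
     = 0.035088 * 1886.72 - 57
     = 9.200877.
Step 4: Ties present; correction factor C = 1 - 60/(18^3 - 18) = 0.989680. Corrected H = 9.200877 / 0.989680 = 9.296820.
Step 5: Under H0, H ~ chi^2(3); p-value = 0.025594.
Step 6: alpha = 0.05. reject H0.

H = 9.2968, df = 3, p = 0.025594, reject H0.


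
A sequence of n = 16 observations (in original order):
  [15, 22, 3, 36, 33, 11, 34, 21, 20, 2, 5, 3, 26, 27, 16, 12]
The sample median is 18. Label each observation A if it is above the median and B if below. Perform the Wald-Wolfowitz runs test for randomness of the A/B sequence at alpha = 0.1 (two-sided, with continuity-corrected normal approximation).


Step 1: Compute median = 18; label A = above, B = below.
Labels in order: BABAABAAABBBAABB  (n_A = 8, n_B = 8)
Step 2: Count runs R = 9.
Step 3: Under H0 (random ordering), E[R] = 2*n_A*n_B/(n_A+n_B) + 1 = 2*8*8/16 + 1 = 9.0000.
        Var[R] = 2*n_A*n_B*(2*n_A*n_B - n_A - n_B) / ((n_A+n_B)^2 * (n_A+n_B-1)) = 14336/3840 = 3.7333.
        SD[R] = 1.9322.
Step 4: R = E[R], so z = 0 with no continuity correction.
Step 5: Two-sided p-value via normal approximation = 2*(1 - Phi(|z|)) = 1.000000.
Step 6: alpha = 0.1. fail to reject H0.

R = 9, z = 0.0000, p = 1.000000, fail to reject H0.


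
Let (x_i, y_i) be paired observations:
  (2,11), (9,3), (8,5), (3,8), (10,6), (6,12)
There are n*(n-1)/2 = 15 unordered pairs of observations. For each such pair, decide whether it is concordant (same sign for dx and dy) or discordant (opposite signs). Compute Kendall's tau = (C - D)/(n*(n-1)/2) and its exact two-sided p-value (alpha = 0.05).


Step 1: Enumerate the 15 unordered pairs (i,j) with i<j and classify each by sign(x_j-x_i) * sign(y_j-y_i).
  (1,2):dx=+7,dy=-8->D; (1,3):dx=+6,dy=-6->D; (1,4):dx=+1,dy=-3->D; (1,5):dx=+8,dy=-5->D
  (1,6):dx=+4,dy=+1->C; (2,3):dx=-1,dy=+2->D; (2,4):dx=-6,dy=+5->D; (2,5):dx=+1,dy=+3->C
  (2,6):dx=-3,dy=+9->D; (3,4):dx=-5,dy=+3->D; (3,5):dx=+2,dy=+1->C; (3,6):dx=-2,dy=+7->D
  (4,5):dx=+7,dy=-2->D; (4,6):dx=+3,dy=+4->C; (5,6):dx=-4,dy=+6->D
Step 2: C = 4, D = 11, total pairs = 15.
Step 3: tau = (C - D)/(n(n-1)/2) = (4 - 11)/15 = -0.466667.
Step 4: Exact two-sided p-value (enumerate n! = 720 permutations of y under H0): p = 0.272222.
Step 5: alpha = 0.05. fail to reject H0.

tau_b = -0.4667 (C=4, D=11), p = 0.272222, fail to reject H0.


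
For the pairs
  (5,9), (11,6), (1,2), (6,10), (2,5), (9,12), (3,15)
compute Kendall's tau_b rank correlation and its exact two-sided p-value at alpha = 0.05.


Step 1: Enumerate the 21 unordered pairs (i,j) with i<j and classify each by sign(x_j-x_i) * sign(y_j-y_i).
  (1,2):dx=+6,dy=-3->D; (1,3):dx=-4,dy=-7->C; (1,4):dx=+1,dy=+1->C; (1,5):dx=-3,dy=-4->C
  (1,6):dx=+4,dy=+3->C; (1,7):dx=-2,dy=+6->D; (2,3):dx=-10,dy=-4->C; (2,4):dx=-5,dy=+4->D
  (2,5):dx=-9,dy=-1->C; (2,6):dx=-2,dy=+6->D; (2,7):dx=-8,dy=+9->D; (3,4):dx=+5,dy=+8->C
  (3,5):dx=+1,dy=+3->C; (3,6):dx=+8,dy=+10->C; (3,7):dx=+2,dy=+13->C; (4,5):dx=-4,dy=-5->C
  (4,6):dx=+3,dy=+2->C; (4,7):dx=-3,dy=+5->D; (5,6):dx=+7,dy=+7->C; (5,7):dx=+1,dy=+10->C
  (6,7):dx=-6,dy=+3->D
Step 2: C = 14, D = 7, total pairs = 21.
Step 3: tau = (C - D)/(n(n-1)/2) = (14 - 7)/21 = 0.333333.
Step 4: Exact two-sided p-value (enumerate n! = 5040 permutations of y under H0): p = 0.381349.
Step 5: alpha = 0.05. fail to reject H0.

tau_b = 0.3333 (C=14, D=7), p = 0.381349, fail to reject H0.


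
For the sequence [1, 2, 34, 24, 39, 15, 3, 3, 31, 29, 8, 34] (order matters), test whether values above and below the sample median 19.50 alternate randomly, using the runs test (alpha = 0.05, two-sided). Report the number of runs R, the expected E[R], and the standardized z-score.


Step 1: Compute median = 19.50; label A = above, B = below.
Labels in order: BBAAABBBAABA  (n_A = 6, n_B = 6)
Step 2: Count runs R = 6.
Step 3: Under H0 (random ordering), E[R] = 2*n_A*n_B/(n_A+n_B) + 1 = 2*6*6/12 + 1 = 7.0000.
        Var[R] = 2*n_A*n_B*(2*n_A*n_B - n_A - n_B) / ((n_A+n_B)^2 * (n_A+n_B-1)) = 4320/1584 = 2.7273.
        SD[R] = 1.6514.
Step 4: Continuity-corrected z = (R + 0.5 - E[R]) / SD[R] = (6 + 0.5 - 7.0000) / 1.6514 = -0.3028.
Step 5: Two-sided p-value via normal approximation = 2*(1 - Phi(|z|)) = 0.762069.
Step 6: alpha = 0.05. fail to reject H0.

R = 6, z = -0.3028, p = 0.762069, fail to reject H0.


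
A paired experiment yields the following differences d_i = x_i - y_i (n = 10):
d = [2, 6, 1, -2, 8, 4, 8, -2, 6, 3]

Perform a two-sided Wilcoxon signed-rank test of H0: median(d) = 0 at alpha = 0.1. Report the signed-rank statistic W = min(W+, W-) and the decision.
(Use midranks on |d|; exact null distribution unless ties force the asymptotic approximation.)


Step 1: Drop any zero differences (none here) and take |d_i|.
|d| = [2, 6, 1, 2, 8, 4, 8, 2, 6, 3]
Step 2: Midrank |d_i| (ties get averaged ranks).
ranks: |2|->3, |6|->7.5, |1|->1, |2|->3, |8|->9.5, |4|->6, |8|->9.5, |2|->3, |6|->7.5, |3|->5
Step 3: Attach original signs; sum ranks with positive sign and with negative sign.
W+ = 3 + 7.5 + 1 + 9.5 + 6 + 9.5 + 7.5 + 5 = 49
W- = 3 + 3 = 6
(Check: W+ + W- = 55 should equal n(n+1)/2 = 55.)
Step 4: Test statistic W = min(W+, W-) = 6.
Step 5: Ties in |d|, so use the tie-corrected normal approximation.
        E[W] = n(n+1)/4 = 10*11/4 = 27.5.
        Tie groups: |d|=2 (t=3), |d|=6 (t=2), |d|=8 (t=2); sum(t^3 - t) = 36.
        Var[W] = n(n+1)(2n+1)/24 - sum(t^3-t)/48 = 2310/24 - 36/48 = 95.5.
        z = (W - E[W]) / sqrt(Var[W]) = (6 - 27.5) / 9.7724 = -2.2001.
        Two-sided p = 2*Phi(z) = 0.027802.
Step 6: alpha = 0.1. reject H0.

W+ = 49, W- = 6, W = min = 6, p = 0.027802, reject H0.


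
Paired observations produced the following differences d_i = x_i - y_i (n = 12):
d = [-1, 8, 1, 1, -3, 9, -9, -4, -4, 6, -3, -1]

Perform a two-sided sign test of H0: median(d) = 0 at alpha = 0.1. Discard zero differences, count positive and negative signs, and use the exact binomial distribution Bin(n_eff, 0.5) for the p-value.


Step 1: Discard zero differences. Original n = 12; n_eff = number of nonzero differences = 12.
Nonzero differences (with sign): -1, +8, +1, +1, -3, +9, -9, -4, -4, +6, -3, -1
Step 2: Count signs: positive = 5, negative = 7.
Step 3: Under H0: P(positive) = 0.5, so the number of positives S ~ Bin(12, 0.5).
Step 4: Two-sided exact p-value = sum of Bin(12,0.5) probabilities at or below the observed probability = 0.774414.
Step 5: alpha = 0.1. fail to reject H0.

n_eff = 12, pos = 5, neg = 7, p = 0.774414, fail to reject H0.


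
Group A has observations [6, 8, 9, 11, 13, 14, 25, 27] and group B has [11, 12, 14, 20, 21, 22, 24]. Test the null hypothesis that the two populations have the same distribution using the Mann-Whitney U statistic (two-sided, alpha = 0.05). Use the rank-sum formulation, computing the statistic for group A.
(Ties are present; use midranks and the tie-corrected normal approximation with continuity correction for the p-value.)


Step 1: Combine and sort all 15 observations; assign midranks.
sorted (value, group): (6,X), (8,X), (9,X), (11,X), (11,Y), (12,Y), (13,X), (14,X), (14,Y), (20,Y), (21,Y), (22,Y), (24,Y), (25,X), (27,X)
ranks: 6->1, 8->2, 9->3, 11->4.5, 11->4.5, 12->6, 13->7, 14->8.5, 14->8.5, 20->10, 21->11, 22->12, 24->13, 25->14, 27->15
Step 2: Rank sum for X: R1 = 1 + 2 + 3 + 4.5 + 7 + 8.5 + 14 + 15 = 55.
Step 3: U_X = R1 - n1(n1+1)/2 = 55 - 8*9/2 = 55 - 36 = 19.
       U_Y = n1*n2 - U_X = 56 - 19 = 37.
Step 4: Ties are present, so use the tie-corrected normal approximation (with continuity correction) for the p-value.
Step 5: p-value = 0.324405; compare to alpha = 0.05. fail to reject H0.

U_X = 19, p = 0.324405, fail to reject H0 at alpha = 0.05.


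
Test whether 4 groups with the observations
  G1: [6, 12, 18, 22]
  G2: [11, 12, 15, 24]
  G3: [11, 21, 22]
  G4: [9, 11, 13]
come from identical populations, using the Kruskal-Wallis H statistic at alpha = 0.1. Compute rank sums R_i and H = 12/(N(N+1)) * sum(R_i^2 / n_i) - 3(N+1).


Step 1: Combine all N = 14 observations and assign midranks.
sorted (value, group, rank): (6,G1,1), (9,G4,2), (11,G2,4), (11,G3,4), (11,G4,4), (12,G1,6.5), (12,G2,6.5), (13,G4,8), (15,G2,9), (18,G1,10), (21,G3,11), (22,G1,12.5), (22,G3,12.5), (24,G2,14)
Step 2: Sum ranks within each group.
R_1 = 30 (n_1 = 4)
R_2 = 33.5 (n_2 = 4)
R_3 = 27.5 (n_3 = 3)
R_4 = 14 (n_4 = 3)
Step 3: H = 12/(N(N+1)) * sum(R_i^2/n_i) - 3(N+1)
     = 12/(14*15) * (30^2/4 + 33.5^2/4 + 27.5^2/3 + 14^2/3) - 3*15
     = 0.057143 * 822.979 - 45
     = 2.027381.
Step 4: Ties present; correction factor C = 1 - 36/(14^3 - 14) = 0.986813. Corrected H = 2.027381 / 0.986813 = 2.054473.
Step 5: Under H0, H ~ chi^2(3); p-value = 0.561178.
Step 6: alpha = 0.1. fail to reject H0.

H = 2.0545, df = 3, p = 0.561178, fail to reject H0.


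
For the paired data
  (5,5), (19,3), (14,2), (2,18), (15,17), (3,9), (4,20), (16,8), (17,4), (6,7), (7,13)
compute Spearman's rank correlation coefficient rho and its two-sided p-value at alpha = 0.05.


Step 1: Rank x and y separately (midranks; no ties here).
rank(x): 5->4, 19->11, 14->7, 2->1, 15->8, 3->2, 4->3, 16->9, 17->10, 6->5, 7->6
rank(y): 5->4, 3->2, 2->1, 18->10, 17->9, 9->7, 20->11, 8->6, 4->3, 7->5, 13->8
Step 2: d_i = R_x(i) - R_y(i); compute d_i^2.
  (4-4)^2=0, (11-2)^2=81, (7-1)^2=36, (1-10)^2=81, (8-9)^2=1, (2-7)^2=25, (3-11)^2=64, (9-6)^2=9, (10-3)^2=49, (5-5)^2=0, (6-8)^2=4
sum(d^2) = 350.
Step 3: rho = 1 - 6*350 / (11*(11^2 - 1)) = 1 - 2100/1320 = -0.590909.
Step 4: Under H0, t = rho * sqrt((n-2)/(1-rho^2)) = -2.1974 ~ t(9).
Step 5: Two-sided p-value from the t-distribution with 9 df = 0.055576.
Step 6: alpha = 0.05. fail to reject H0.

rho = -0.5909, p = 0.055576, fail to reject H0 at alpha = 0.05.


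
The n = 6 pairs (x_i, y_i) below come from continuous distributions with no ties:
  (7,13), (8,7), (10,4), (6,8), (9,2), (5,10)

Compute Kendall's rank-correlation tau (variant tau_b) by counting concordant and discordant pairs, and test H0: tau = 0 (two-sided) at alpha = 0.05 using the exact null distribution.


Step 1: Enumerate the 15 unordered pairs (i,j) with i<j and classify each by sign(x_j-x_i) * sign(y_j-y_i).
  (1,2):dx=+1,dy=-6->D; (1,3):dx=+3,dy=-9->D; (1,4):dx=-1,dy=-5->C; (1,5):dx=+2,dy=-11->D
  (1,6):dx=-2,dy=-3->C; (2,3):dx=+2,dy=-3->D; (2,4):dx=-2,dy=+1->D; (2,5):dx=+1,dy=-5->D
  (2,6):dx=-3,dy=+3->D; (3,4):dx=-4,dy=+4->D; (3,5):dx=-1,dy=-2->C; (3,6):dx=-5,dy=+6->D
  (4,5):dx=+3,dy=-6->D; (4,6):dx=-1,dy=+2->D; (5,6):dx=-4,dy=+8->D
Step 2: C = 3, D = 12, total pairs = 15.
Step 3: tau = (C - D)/(n(n-1)/2) = (3 - 12)/15 = -0.600000.
Step 4: Exact two-sided p-value (enumerate n! = 720 permutations of y under H0): p = 0.136111.
Step 5: alpha = 0.05. fail to reject H0.

tau_b = -0.6000 (C=3, D=12), p = 0.136111, fail to reject H0.


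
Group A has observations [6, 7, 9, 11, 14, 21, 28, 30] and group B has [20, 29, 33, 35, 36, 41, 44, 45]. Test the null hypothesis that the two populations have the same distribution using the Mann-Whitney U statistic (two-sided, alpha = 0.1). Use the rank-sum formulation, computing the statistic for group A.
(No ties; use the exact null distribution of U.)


Step 1: Combine and sort all 16 observations; assign midranks.
sorted (value, group): (6,X), (7,X), (9,X), (11,X), (14,X), (20,Y), (21,X), (28,X), (29,Y), (30,X), (33,Y), (35,Y), (36,Y), (41,Y), (44,Y), (45,Y)
ranks: 6->1, 7->2, 9->3, 11->4, 14->5, 20->6, 21->7, 28->8, 29->9, 30->10, 33->11, 35->12, 36->13, 41->14, 44->15, 45->16
Step 2: Rank sum for X: R1 = 1 + 2 + 3 + 4 + 5 + 7 + 8 + 10 = 40.
Step 3: U_X = R1 - n1(n1+1)/2 = 40 - 8*9/2 = 40 - 36 = 4.
       U_Y = n1*n2 - U_X = 64 - 4 = 60.
Step 4: No ties, so the exact null distribution of U (based on enumerating the C(16,8) = 12870 equally likely rank assignments) gives the two-sided p-value.
Step 5: p-value = 0.001865; compare to alpha = 0.1. reject H0.

U_X = 4, p = 0.001865, reject H0 at alpha = 0.1.


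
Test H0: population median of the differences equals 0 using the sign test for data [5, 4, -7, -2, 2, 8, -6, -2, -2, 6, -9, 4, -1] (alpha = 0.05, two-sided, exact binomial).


Step 1: Discard zero differences. Original n = 13; n_eff = number of nonzero differences = 13.
Nonzero differences (with sign): +5, +4, -7, -2, +2, +8, -6, -2, -2, +6, -9, +4, -1
Step 2: Count signs: positive = 6, negative = 7.
Step 3: Under H0: P(positive) = 0.5, so the number of positives S ~ Bin(13, 0.5).
Step 4: Two-sided exact p-value = sum of Bin(13,0.5) probabilities at or below the observed probability = 1.000000.
Step 5: alpha = 0.05. fail to reject H0.

n_eff = 13, pos = 6, neg = 7, p = 1.000000, fail to reject H0.


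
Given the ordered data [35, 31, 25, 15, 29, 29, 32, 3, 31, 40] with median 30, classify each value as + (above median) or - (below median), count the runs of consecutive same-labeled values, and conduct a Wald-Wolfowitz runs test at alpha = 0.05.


Step 1: Compute median = 30; label A = above, B = below.
Labels in order: AABBBBABAA  (n_A = 5, n_B = 5)
Step 2: Count runs R = 5.
Step 3: Under H0 (random ordering), E[R] = 2*n_A*n_B/(n_A+n_B) + 1 = 2*5*5/10 + 1 = 6.0000.
        Var[R] = 2*n_A*n_B*(2*n_A*n_B - n_A - n_B) / ((n_A+n_B)^2 * (n_A+n_B-1)) = 2000/900 = 2.2222.
        SD[R] = 1.4907.
Step 4: Continuity-corrected z = (R + 0.5 - E[R]) / SD[R] = (5 + 0.5 - 6.0000) / 1.4907 = -0.3354.
Step 5: Two-sided p-value via normal approximation = 2*(1 - Phi(|z|)) = 0.737316.
Step 6: alpha = 0.05. fail to reject H0.

R = 5, z = -0.3354, p = 0.737316, fail to reject H0.


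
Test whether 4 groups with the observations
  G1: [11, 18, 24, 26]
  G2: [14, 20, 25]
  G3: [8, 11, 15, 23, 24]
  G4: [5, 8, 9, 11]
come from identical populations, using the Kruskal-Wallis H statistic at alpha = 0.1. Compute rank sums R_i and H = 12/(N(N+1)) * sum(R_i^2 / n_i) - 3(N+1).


Step 1: Combine all N = 16 observations and assign midranks.
sorted (value, group, rank): (5,G4,1), (8,G3,2.5), (8,G4,2.5), (9,G4,4), (11,G1,6), (11,G3,6), (11,G4,6), (14,G2,8), (15,G3,9), (18,G1,10), (20,G2,11), (23,G3,12), (24,G1,13.5), (24,G3,13.5), (25,G2,15), (26,G1,16)
Step 2: Sum ranks within each group.
R_1 = 45.5 (n_1 = 4)
R_2 = 34 (n_2 = 3)
R_3 = 43 (n_3 = 5)
R_4 = 13.5 (n_4 = 4)
Step 3: H = 12/(N(N+1)) * sum(R_i^2/n_i) - 3(N+1)
     = 12/(16*17) * (45.5^2/4 + 34^2/3 + 43^2/5 + 13.5^2/4) - 3*17
     = 0.044118 * 1318.26 - 51
     = 7.158456.
Step 4: Ties present; correction factor C = 1 - 36/(16^3 - 16) = 0.991176. Corrected H = 7.158456 / 0.991176 = 7.222181.
Step 5: Under H0, H ~ chi^2(3); p-value = 0.065143.
Step 6: alpha = 0.1. reject H0.

H = 7.2222, df = 3, p = 0.065143, reject H0.


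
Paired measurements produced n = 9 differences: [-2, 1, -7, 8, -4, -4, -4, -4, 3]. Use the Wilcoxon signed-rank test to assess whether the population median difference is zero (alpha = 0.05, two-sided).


Step 1: Drop any zero differences (none here) and take |d_i|.
|d| = [2, 1, 7, 8, 4, 4, 4, 4, 3]
Step 2: Midrank |d_i| (ties get averaged ranks).
ranks: |2|->2, |1|->1, |7|->8, |8|->9, |4|->5.5, |4|->5.5, |4|->5.5, |4|->5.5, |3|->3
Step 3: Attach original signs; sum ranks with positive sign and with negative sign.
W+ = 1 + 9 + 3 = 13
W- = 2 + 8 + 5.5 + 5.5 + 5.5 + 5.5 = 32
(Check: W+ + W- = 45 should equal n(n+1)/2 = 45.)
Step 4: Test statistic W = min(W+, W-) = 13.
Step 5: Ties in |d|, so use the tie-corrected normal approximation.
        E[W] = n(n+1)/4 = 9*10/4 = 22.5.
        Tie groups: |d|=4 (t=4); sum(t^3 - t) = 60.
        Var[W] = n(n+1)(2n+1)/24 - sum(t^3-t)/48 = 1710/24 - 60/48 = 70.
        z = (W - E[W]) / sqrt(Var[W]) = (13 - 22.5) / 8.3666 = -1.1355.
        Two-sided p = 2*Phi(z) = 0.256180.
Step 6: alpha = 0.05. fail to reject H0.

W+ = 13, W- = 32, W = min = 13, p = 0.256180, fail to reject H0.


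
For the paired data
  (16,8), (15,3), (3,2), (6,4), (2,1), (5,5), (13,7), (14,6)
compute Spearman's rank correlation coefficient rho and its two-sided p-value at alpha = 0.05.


Step 1: Rank x and y separately (midranks; no ties here).
rank(x): 16->8, 15->7, 3->2, 6->4, 2->1, 5->3, 13->5, 14->6
rank(y): 8->8, 3->3, 2->2, 4->4, 1->1, 5->5, 7->7, 6->6
Step 2: d_i = R_x(i) - R_y(i); compute d_i^2.
  (8-8)^2=0, (7-3)^2=16, (2-2)^2=0, (4-4)^2=0, (1-1)^2=0, (3-5)^2=4, (5-7)^2=4, (6-6)^2=0
sum(d^2) = 24.
Step 3: rho = 1 - 6*24 / (8*(8^2 - 1)) = 1 - 144/504 = 0.714286.
Step 4: Under H0, t = rho * sqrt((n-2)/(1-rho^2)) = 2.5000 ~ t(6).
Step 5: Two-sided p-value from the t-distribution with 6 df = 0.046528.
Step 6: alpha = 0.05. reject H0.

rho = 0.7143, p = 0.046528, reject H0 at alpha = 0.05.


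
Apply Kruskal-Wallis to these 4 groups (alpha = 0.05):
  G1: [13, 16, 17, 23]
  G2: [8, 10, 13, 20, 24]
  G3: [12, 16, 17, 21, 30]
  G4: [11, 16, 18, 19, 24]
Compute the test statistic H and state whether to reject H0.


Step 1: Combine all N = 19 observations and assign midranks.
sorted (value, group, rank): (8,G2,1), (10,G2,2), (11,G4,3), (12,G3,4), (13,G1,5.5), (13,G2,5.5), (16,G1,8), (16,G3,8), (16,G4,8), (17,G1,10.5), (17,G3,10.5), (18,G4,12), (19,G4,13), (20,G2,14), (21,G3,15), (23,G1,16), (24,G2,17.5), (24,G4,17.5), (30,G3,19)
Step 2: Sum ranks within each group.
R_1 = 40 (n_1 = 4)
R_2 = 40 (n_2 = 5)
R_3 = 56.5 (n_3 = 5)
R_4 = 53.5 (n_4 = 5)
Step 3: H = 12/(N(N+1)) * sum(R_i^2/n_i) - 3(N+1)
     = 12/(19*20) * (40^2/4 + 40^2/5 + 56.5^2/5 + 53.5^2/5) - 3*20
     = 0.031579 * 1930.9 - 60
     = 0.975789.
Step 4: Ties present; correction factor C = 1 - 42/(19^3 - 19) = 0.993860. Corrected H = 0.975789 / 0.993860 = 0.981818.
Step 5: Under H0, H ~ chi^2(3); p-value = 0.805651.
Step 6: alpha = 0.05. fail to reject H0.

H = 0.9818, df = 3, p = 0.805651, fail to reject H0.


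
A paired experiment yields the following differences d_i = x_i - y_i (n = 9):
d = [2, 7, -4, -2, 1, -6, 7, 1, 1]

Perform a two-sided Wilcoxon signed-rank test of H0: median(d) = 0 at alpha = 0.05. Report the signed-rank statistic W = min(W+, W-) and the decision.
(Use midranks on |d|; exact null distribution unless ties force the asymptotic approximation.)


Step 1: Drop any zero differences (none here) and take |d_i|.
|d| = [2, 7, 4, 2, 1, 6, 7, 1, 1]
Step 2: Midrank |d_i| (ties get averaged ranks).
ranks: |2|->4.5, |7|->8.5, |4|->6, |2|->4.5, |1|->2, |6|->7, |7|->8.5, |1|->2, |1|->2
Step 3: Attach original signs; sum ranks with positive sign and with negative sign.
W+ = 4.5 + 8.5 + 2 + 8.5 + 2 + 2 = 27.5
W- = 6 + 4.5 + 7 = 17.5
(Check: W+ + W- = 45 should equal n(n+1)/2 = 45.)
Step 4: Test statistic W = min(W+, W-) = 17.5.
Step 5: Ties in |d|, so use the tie-corrected normal approximation.
        E[W] = n(n+1)/4 = 9*10/4 = 22.5.
        Tie groups: |d|=1 (t=3), |d|=2 (t=2), |d|=7 (t=2); sum(t^3 - t) = 36.
        Var[W] = n(n+1)(2n+1)/24 - sum(t^3-t)/48 = 1710/24 - 36/48 = 70.5.
        z = (W - E[W]) / sqrt(Var[W]) = (17.5 - 22.5) / 8.3964 = -0.5955.
        Two-sided p = 2*Phi(z) = 0.551515.
Step 6: alpha = 0.05. fail to reject H0.

W+ = 27.5, W- = 17.5, W = min = 17.5, p = 0.551515, fail to reject H0.


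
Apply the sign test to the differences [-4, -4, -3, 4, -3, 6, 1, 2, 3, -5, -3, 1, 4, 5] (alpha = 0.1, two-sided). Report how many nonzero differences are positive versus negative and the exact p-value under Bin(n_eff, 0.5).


Step 1: Discard zero differences. Original n = 14; n_eff = number of nonzero differences = 14.
Nonzero differences (with sign): -4, -4, -3, +4, -3, +6, +1, +2, +3, -5, -3, +1, +4, +5
Step 2: Count signs: positive = 8, negative = 6.
Step 3: Under H0: P(positive) = 0.5, so the number of positives S ~ Bin(14, 0.5).
Step 4: Two-sided exact p-value = sum of Bin(14,0.5) probabilities at or below the observed probability = 0.790527.
Step 5: alpha = 0.1. fail to reject H0.

n_eff = 14, pos = 8, neg = 6, p = 0.790527, fail to reject H0.


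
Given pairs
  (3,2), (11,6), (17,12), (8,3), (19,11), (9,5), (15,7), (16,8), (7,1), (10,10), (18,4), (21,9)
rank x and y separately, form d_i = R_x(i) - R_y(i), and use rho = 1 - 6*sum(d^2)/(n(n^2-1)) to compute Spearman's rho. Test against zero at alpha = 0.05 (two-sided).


Step 1: Rank x and y separately (midranks; no ties here).
rank(x): 3->1, 11->6, 17->9, 8->3, 19->11, 9->4, 15->7, 16->8, 7->2, 10->5, 18->10, 21->12
rank(y): 2->2, 6->6, 12->12, 3->3, 11->11, 5->5, 7->7, 8->8, 1->1, 10->10, 4->4, 9->9
Step 2: d_i = R_x(i) - R_y(i); compute d_i^2.
  (1-2)^2=1, (6-6)^2=0, (9-12)^2=9, (3-3)^2=0, (11-11)^2=0, (4-5)^2=1, (7-7)^2=0, (8-8)^2=0, (2-1)^2=1, (5-10)^2=25, (10-4)^2=36, (12-9)^2=9
sum(d^2) = 82.
Step 3: rho = 1 - 6*82 / (12*(12^2 - 1)) = 1 - 492/1716 = 0.713287.
Step 4: Under H0, t = rho * sqrt((n-2)/(1-rho^2)) = 3.2183 ~ t(10).
Step 5: Two-sided p-value from the t-distribution with 10 df = 0.009202.
Step 6: alpha = 0.05. reject H0.

rho = 0.7133, p = 0.009202, reject H0 at alpha = 0.05.


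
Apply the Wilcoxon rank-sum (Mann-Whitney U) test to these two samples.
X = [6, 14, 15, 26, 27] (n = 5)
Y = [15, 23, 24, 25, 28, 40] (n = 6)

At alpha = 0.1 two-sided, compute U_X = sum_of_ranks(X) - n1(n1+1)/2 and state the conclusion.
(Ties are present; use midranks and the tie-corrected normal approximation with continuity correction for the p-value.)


Step 1: Combine and sort all 11 observations; assign midranks.
sorted (value, group): (6,X), (14,X), (15,X), (15,Y), (23,Y), (24,Y), (25,Y), (26,X), (27,X), (28,Y), (40,Y)
ranks: 6->1, 14->2, 15->3.5, 15->3.5, 23->5, 24->6, 25->7, 26->8, 27->9, 28->10, 40->11
Step 2: Rank sum for X: R1 = 1 + 2 + 3.5 + 8 + 9 = 23.5.
Step 3: U_X = R1 - n1(n1+1)/2 = 23.5 - 5*6/2 = 23.5 - 15 = 8.5.
       U_Y = n1*n2 - U_X = 30 - 8.5 = 21.5.
Step 4: Ties are present, so use the tie-corrected normal approximation (with continuity correction) for the p-value.
Step 5: p-value = 0.272229; compare to alpha = 0.1. fail to reject H0.

U_X = 8.5, p = 0.272229, fail to reject H0 at alpha = 0.1.


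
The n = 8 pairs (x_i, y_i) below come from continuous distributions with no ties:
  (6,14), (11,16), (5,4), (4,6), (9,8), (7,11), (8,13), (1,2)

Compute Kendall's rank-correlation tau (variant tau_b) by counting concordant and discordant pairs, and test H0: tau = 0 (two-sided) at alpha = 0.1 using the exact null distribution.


Step 1: Enumerate the 28 unordered pairs (i,j) with i<j and classify each by sign(x_j-x_i) * sign(y_j-y_i).
  (1,2):dx=+5,dy=+2->C; (1,3):dx=-1,dy=-10->C; (1,4):dx=-2,dy=-8->C; (1,5):dx=+3,dy=-6->D
  (1,6):dx=+1,dy=-3->D; (1,7):dx=+2,dy=-1->D; (1,8):dx=-5,dy=-12->C; (2,3):dx=-6,dy=-12->C
  (2,4):dx=-7,dy=-10->C; (2,5):dx=-2,dy=-8->C; (2,6):dx=-4,dy=-5->C; (2,7):dx=-3,dy=-3->C
  (2,8):dx=-10,dy=-14->C; (3,4):dx=-1,dy=+2->D; (3,5):dx=+4,dy=+4->C; (3,6):dx=+2,dy=+7->C
  (3,7):dx=+3,dy=+9->C; (3,8):dx=-4,dy=-2->C; (4,5):dx=+5,dy=+2->C; (4,6):dx=+3,dy=+5->C
  (4,7):dx=+4,dy=+7->C; (4,8):dx=-3,dy=-4->C; (5,6):dx=-2,dy=+3->D; (5,7):dx=-1,dy=+5->D
  (5,8):dx=-8,dy=-6->C; (6,7):dx=+1,dy=+2->C; (6,8):dx=-6,dy=-9->C; (7,8):dx=-7,dy=-11->C
Step 2: C = 22, D = 6, total pairs = 28.
Step 3: tau = (C - D)/(n(n-1)/2) = (22 - 6)/28 = 0.571429.
Step 4: Exact two-sided p-value (enumerate n! = 40320 permutations of y under H0): p = 0.061012.
Step 5: alpha = 0.1. reject H0.

tau_b = 0.5714 (C=22, D=6), p = 0.061012, reject H0.


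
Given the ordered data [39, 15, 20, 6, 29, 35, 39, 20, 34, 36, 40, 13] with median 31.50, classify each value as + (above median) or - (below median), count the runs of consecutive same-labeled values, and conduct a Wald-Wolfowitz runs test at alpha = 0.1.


Step 1: Compute median = 31.50; label A = above, B = below.
Labels in order: ABBBBAABAAAB  (n_A = 6, n_B = 6)
Step 2: Count runs R = 6.
Step 3: Under H0 (random ordering), E[R] = 2*n_A*n_B/(n_A+n_B) + 1 = 2*6*6/12 + 1 = 7.0000.
        Var[R] = 2*n_A*n_B*(2*n_A*n_B - n_A - n_B) / ((n_A+n_B)^2 * (n_A+n_B-1)) = 4320/1584 = 2.7273.
        SD[R] = 1.6514.
Step 4: Continuity-corrected z = (R + 0.5 - E[R]) / SD[R] = (6 + 0.5 - 7.0000) / 1.6514 = -0.3028.
Step 5: Two-sided p-value via normal approximation = 2*(1 - Phi(|z|)) = 0.762069.
Step 6: alpha = 0.1. fail to reject H0.

R = 6, z = -0.3028, p = 0.762069, fail to reject H0.


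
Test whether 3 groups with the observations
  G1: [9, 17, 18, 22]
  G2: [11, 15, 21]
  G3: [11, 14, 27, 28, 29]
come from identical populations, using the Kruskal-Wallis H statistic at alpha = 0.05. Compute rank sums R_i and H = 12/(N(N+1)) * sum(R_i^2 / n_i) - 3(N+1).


Step 1: Combine all N = 12 observations and assign midranks.
sorted (value, group, rank): (9,G1,1), (11,G2,2.5), (11,G3,2.5), (14,G3,4), (15,G2,5), (17,G1,6), (18,G1,7), (21,G2,8), (22,G1,9), (27,G3,10), (28,G3,11), (29,G3,12)
Step 2: Sum ranks within each group.
R_1 = 23 (n_1 = 4)
R_2 = 15.5 (n_2 = 3)
R_3 = 39.5 (n_3 = 5)
Step 3: H = 12/(N(N+1)) * sum(R_i^2/n_i) - 3(N+1)
     = 12/(12*13) * (23^2/4 + 15.5^2/3 + 39.5^2/5) - 3*13
     = 0.076923 * 524.383 - 39
     = 1.337179.
Step 4: Ties present; correction factor C = 1 - 6/(12^3 - 12) = 0.996503. Corrected H = 1.337179 / 0.996503 = 1.341871.
Step 5: Under H0, H ~ chi^2(2); p-value = 0.511230.
Step 6: alpha = 0.05. fail to reject H0.

H = 1.3419, df = 2, p = 0.511230, fail to reject H0.


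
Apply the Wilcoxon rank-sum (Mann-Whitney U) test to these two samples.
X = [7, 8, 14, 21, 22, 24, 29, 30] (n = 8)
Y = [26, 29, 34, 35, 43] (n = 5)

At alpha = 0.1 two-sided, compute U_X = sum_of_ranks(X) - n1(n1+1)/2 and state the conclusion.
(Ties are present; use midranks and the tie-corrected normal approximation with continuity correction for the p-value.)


Step 1: Combine and sort all 13 observations; assign midranks.
sorted (value, group): (7,X), (8,X), (14,X), (21,X), (22,X), (24,X), (26,Y), (29,X), (29,Y), (30,X), (34,Y), (35,Y), (43,Y)
ranks: 7->1, 8->2, 14->3, 21->4, 22->5, 24->6, 26->7, 29->8.5, 29->8.5, 30->10, 34->11, 35->12, 43->13
Step 2: Rank sum for X: R1 = 1 + 2 + 3 + 4 + 5 + 6 + 8.5 + 10 = 39.5.
Step 3: U_X = R1 - n1(n1+1)/2 = 39.5 - 8*9/2 = 39.5 - 36 = 3.5.
       U_Y = n1*n2 - U_X = 40 - 3.5 = 36.5.
Step 4: Ties are present, so use the tie-corrected normal approximation (with continuity correction) for the p-value.
Step 5: p-value = 0.019007; compare to alpha = 0.1. reject H0.

U_X = 3.5, p = 0.019007, reject H0 at alpha = 0.1.


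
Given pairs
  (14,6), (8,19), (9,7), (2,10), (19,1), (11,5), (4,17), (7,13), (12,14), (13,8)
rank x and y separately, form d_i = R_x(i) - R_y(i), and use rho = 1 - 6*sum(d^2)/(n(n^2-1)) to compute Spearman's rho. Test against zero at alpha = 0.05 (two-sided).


Step 1: Rank x and y separately (midranks; no ties here).
rank(x): 14->9, 8->4, 9->5, 2->1, 19->10, 11->6, 4->2, 7->3, 12->7, 13->8
rank(y): 6->3, 19->10, 7->4, 10->6, 1->1, 5->2, 17->9, 13->7, 14->8, 8->5
Step 2: d_i = R_x(i) - R_y(i); compute d_i^2.
  (9-3)^2=36, (4-10)^2=36, (5-4)^2=1, (1-6)^2=25, (10-1)^2=81, (6-2)^2=16, (2-9)^2=49, (3-7)^2=16, (7-8)^2=1, (8-5)^2=9
sum(d^2) = 270.
Step 3: rho = 1 - 6*270 / (10*(10^2 - 1)) = 1 - 1620/990 = -0.636364.
Step 4: Under H0, t = rho * sqrt((n-2)/(1-rho^2)) = -2.3333 ~ t(8).
Step 5: Two-sided p-value from the t-distribution with 8 df = 0.047912.
Step 6: alpha = 0.05. reject H0.

rho = -0.6364, p = 0.047912, reject H0 at alpha = 0.05.


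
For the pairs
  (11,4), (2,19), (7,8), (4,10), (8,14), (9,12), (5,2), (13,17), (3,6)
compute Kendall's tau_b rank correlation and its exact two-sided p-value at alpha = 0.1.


Step 1: Enumerate the 36 unordered pairs (i,j) with i<j and classify each by sign(x_j-x_i) * sign(y_j-y_i).
  (1,2):dx=-9,dy=+15->D; (1,3):dx=-4,dy=+4->D; (1,4):dx=-7,dy=+6->D; (1,5):dx=-3,dy=+10->D
  (1,6):dx=-2,dy=+8->D; (1,7):dx=-6,dy=-2->C; (1,8):dx=+2,dy=+13->C; (1,9):dx=-8,dy=+2->D
  (2,3):dx=+5,dy=-11->D; (2,4):dx=+2,dy=-9->D; (2,5):dx=+6,dy=-5->D; (2,6):dx=+7,dy=-7->D
  (2,7):dx=+3,dy=-17->D; (2,8):dx=+11,dy=-2->D; (2,9):dx=+1,dy=-13->D; (3,4):dx=-3,dy=+2->D
  (3,5):dx=+1,dy=+6->C; (3,6):dx=+2,dy=+4->C; (3,7):dx=-2,dy=-6->C; (3,8):dx=+6,dy=+9->C
  (3,9):dx=-4,dy=-2->C; (4,5):dx=+4,dy=+4->C; (4,6):dx=+5,dy=+2->C; (4,7):dx=+1,dy=-8->D
  (4,8):dx=+9,dy=+7->C; (4,9):dx=-1,dy=-4->C; (5,6):dx=+1,dy=-2->D; (5,7):dx=-3,dy=-12->C
  (5,8):dx=+5,dy=+3->C; (5,9):dx=-5,dy=-8->C; (6,7):dx=-4,dy=-10->C; (6,8):dx=+4,dy=+5->C
  (6,9):dx=-6,dy=-6->C; (7,8):dx=+8,dy=+15->C; (7,9):dx=-2,dy=+4->D; (8,9):dx=-10,dy=-11->C
Step 2: C = 19, D = 17, total pairs = 36.
Step 3: tau = (C - D)/(n(n-1)/2) = (19 - 17)/36 = 0.055556.
Step 4: Exact two-sided p-value (enumerate n! = 362880 permutations of y under H0): p = 0.919455.
Step 5: alpha = 0.1. fail to reject H0.

tau_b = 0.0556 (C=19, D=17), p = 0.919455, fail to reject H0.


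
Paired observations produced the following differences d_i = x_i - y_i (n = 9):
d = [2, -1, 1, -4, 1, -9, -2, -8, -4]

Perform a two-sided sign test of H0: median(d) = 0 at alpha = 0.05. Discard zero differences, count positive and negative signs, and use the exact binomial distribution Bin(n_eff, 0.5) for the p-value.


Step 1: Discard zero differences. Original n = 9; n_eff = number of nonzero differences = 9.
Nonzero differences (with sign): +2, -1, +1, -4, +1, -9, -2, -8, -4
Step 2: Count signs: positive = 3, negative = 6.
Step 3: Under H0: P(positive) = 0.5, so the number of positives S ~ Bin(9, 0.5).
Step 4: Two-sided exact p-value = sum of Bin(9,0.5) probabilities at or below the observed probability = 0.507812.
Step 5: alpha = 0.05. fail to reject H0.

n_eff = 9, pos = 3, neg = 6, p = 0.507812, fail to reject H0.


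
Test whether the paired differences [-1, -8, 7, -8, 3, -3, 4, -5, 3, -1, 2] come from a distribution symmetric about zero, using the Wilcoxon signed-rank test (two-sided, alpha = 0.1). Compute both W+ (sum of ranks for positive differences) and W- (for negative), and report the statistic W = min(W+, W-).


Step 1: Drop any zero differences (none here) and take |d_i|.
|d| = [1, 8, 7, 8, 3, 3, 4, 5, 3, 1, 2]
Step 2: Midrank |d_i| (ties get averaged ranks).
ranks: |1|->1.5, |8|->10.5, |7|->9, |8|->10.5, |3|->5, |3|->5, |4|->7, |5|->8, |3|->5, |1|->1.5, |2|->3
Step 3: Attach original signs; sum ranks with positive sign and with negative sign.
W+ = 9 + 5 + 7 + 5 + 3 = 29
W- = 1.5 + 10.5 + 10.5 + 5 + 8 + 1.5 = 37
(Check: W+ + W- = 66 should equal n(n+1)/2 = 66.)
Step 4: Test statistic W = min(W+, W-) = 29.
Step 5: Ties in |d|, so use the tie-corrected normal approximation.
        E[W] = n(n+1)/4 = 11*12/4 = 33.
        Tie groups: |d|=1 (t=2), |d|=3 (t=3), |d|=8 (t=2); sum(t^3 - t) = 36.
        Var[W] = n(n+1)(2n+1)/24 - sum(t^3-t)/48 = 3036/24 - 36/48 = 125.75.
        z = (W - E[W]) / sqrt(Var[W]) = (29 - 33) / 11.2138 = -0.3567.
        Two-sided p = 2*Phi(z) = 0.721315.
Step 6: alpha = 0.1. fail to reject H0.

W+ = 29, W- = 37, W = min = 29, p = 0.721315, fail to reject H0.


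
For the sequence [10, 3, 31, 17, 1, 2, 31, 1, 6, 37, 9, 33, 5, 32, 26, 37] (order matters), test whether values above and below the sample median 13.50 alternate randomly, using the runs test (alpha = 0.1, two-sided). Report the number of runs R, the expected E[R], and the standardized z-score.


Step 1: Compute median = 13.50; label A = above, B = below.
Labels in order: BBAABBABBABABAAA  (n_A = 8, n_B = 8)
Step 2: Count runs R = 10.
Step 3: Under H0 (random ordering), E[R] = 2*n_A*n_B/(n_A+n_B) + 1 = 2*8*8/16 + 1 = 9.0000.
        Var[R] = 2*n_A*n_B*(2*n_A*n_B - n_A - n_B) / ((n_A+n_B)^2 * (n_A+n_B-1)) = 14336/3840 = 3.7333.
        SD[R] = 1.9322.
Step 4: Continuity-corrected z = (R - 0.5 - E[R]) / SD[R] = (10 - 0.5 - 9.0000) / 1.9322 = 0.2588.
Step 5: Two-sided p-value via normal approximation = 2*(1 - Phi(|z|)) = 0.795809.
Step 6: alpha = 0.1. fail to reject H0.

R = 10, z = 0.2588, p = 0.795809, fail to reject H0.


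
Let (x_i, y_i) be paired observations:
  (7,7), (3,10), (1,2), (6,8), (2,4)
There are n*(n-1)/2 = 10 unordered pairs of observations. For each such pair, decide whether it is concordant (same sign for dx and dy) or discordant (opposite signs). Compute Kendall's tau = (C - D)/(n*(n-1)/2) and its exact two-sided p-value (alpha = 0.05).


Step 1: Enumerate the 10 unordered pairs (i,j) with i<j and classify each by sign(x_j-x_i) * sign(y_j-y_i).
  (1,2):dx=-4,dy=+3->D; (1,3):dx=-6,dy=-5->C; (1,4):dx=-1,dy=+1->D; (1,5):dx=-5,dy=-3->C
  (2,3):dx=-2,dy=-8->C; (2,4):dx=+3,dy=-2->D; (2,5):dx=-1,dy=-6->C; (3,4):dx=+5,dy=+6->C
  (3,5):dx=+1,dy=+2->C; (4,5):dx=-4,dy=-4->C
Step 2: C = 7, D = 3, total pairs = 10.
Step 3: tau = (C - D)/(n(n-1)/2) = (7 - 3)/10 = 0.400000.
Step 4: Exact two-sided p-value (enumerate n! = 120 permutations of y under H0): p = 0.483333.
Step 5: alpha = 0.05. fail to reject H0.

tau_b = 0.4000 (C=7, D=3), p = 0.483333, fail to reject H0.


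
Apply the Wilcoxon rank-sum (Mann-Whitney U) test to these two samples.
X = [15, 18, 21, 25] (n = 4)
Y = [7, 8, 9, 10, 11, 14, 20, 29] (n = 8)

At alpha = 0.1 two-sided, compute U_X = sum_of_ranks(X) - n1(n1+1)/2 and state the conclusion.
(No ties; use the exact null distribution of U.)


Step 1: Combine and sort all 12 observations; assign midranks.
sorted (value, group): (7,Y), (8,Y), (9,Y), (10,Y), (11,Y), (14,Y), (15,X), (18,X), (20,Y), (21,X), (25,X), (29,Y)
ranks: 7->1, 8->2, 9->3, 10->4, 11->5, 14->6, 15->7, 18->8, 20->9, 21->10, 25->11, 29->12
Step 2: Rank sum for X: R1 = 7 + 8 + 10 + 11 = 36.
Step 3: U_X = R1 - n1(n1+1)/2 = 36 - 4*5/2 = 36 - 10 = 26.
       U_Y = n1*n2 - U_X = 32 - 26 = 6.
Step 4: No ties, so the exact null distribution of U (based on enumerating the C(12,4) = 495 equally likely rank assignments) gives the two-sided p-value.
Step 5: p-value = 0.109091; compare to alpha = 0.1. fail to reject H0.

U_X = 26, p = 0.109091, fail to reject H0 at alpha = 0.1.


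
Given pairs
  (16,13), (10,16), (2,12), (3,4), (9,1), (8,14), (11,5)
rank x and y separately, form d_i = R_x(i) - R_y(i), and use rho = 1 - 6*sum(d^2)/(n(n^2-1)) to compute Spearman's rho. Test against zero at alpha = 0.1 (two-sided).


Step 1: Rank x and y separately (midranks; no ties here).
rank(x): 16->7, 10->5, 2->1, 3->2, 9->4, 8->3, 11->6
rank(y): 13->5, 16->7, 12->4, 4->2, 1->1, 14->6, 5->3
Step 2: d_i = R_x(i) - R_y(i); compute d_i^2.
  (7-5)^2=4, (5-7)^2=4, (1-4)^2=9, (2-2)^2=0, (4-1)^2=9, (3-6)^2=9, (6-3)^2=9
sum(d^2) = 44.
Step 3: rho = 1 - 6*44 / (7*(7^2 - 1)) = 1 - 264/336 = 0.214286.
Step 4: Under H0, t = rho * sqrt((n-2)/(1-rho^2)) = 0.4906 ~ t(5).
Step 5: Two-sided p-value from the t-distribution with 5 df = 0.644512.
Step 6: alpha = 0.1. fail to reject H0.

rho = 0.2143, p = 0.644512, fail to reject H0 at alpha = 0.1.


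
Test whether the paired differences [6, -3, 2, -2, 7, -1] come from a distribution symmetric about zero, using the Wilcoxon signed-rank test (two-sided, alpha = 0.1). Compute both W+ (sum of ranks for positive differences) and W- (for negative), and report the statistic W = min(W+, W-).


Step 1: Drop any zero differences (none here) and take |d_i|.
|d| = [6, 3, 2, 2, 7, 1]
Step 2: Midrank |d_i| (ties get averaged ranks).
ranks: |6|->5, |3|->4, |2|->2.5, |2|->2.5, |7|->6, |1|->1
Step 3: Attach original signs; sum ranks with positive sign and with negative sign.
W+ = 5 + 2.5 + 6 = 13.5
W- = 4 + 2.5 + 1 = 7.5
(Check: W+ + W- = 21 should equal n(n+1)/2 = 21.)
Step 4: Test statistic W = min(W+, W-) = 7.5.
Step 5: Ties in |d|, so use the tie-corrected normal approximation.
        E[W] = n(n+1)/4 = 6*7/4 = 10.5.
        Tie groups: |d|=2 (t=2); sum(t^3 - t) = 6.
        Var[W] = n(n+1)(2n+1)/24 - sum(t^3-t)/48 = 546/24 - 6/48 = 22.625.
        z = (W - E[W]) / sqrt(Var[W]) = (7.5 - 10.5) / 4.7566 = -0.6307.
        Two-sided p = 2*Phi(z) = 0.528233.
Step 6: alpha = 0.1. fail to reject H0.

W+ = 13.5, W- = 7.5, W = min = 7.5, p = 0.528233, fail to reject H0.


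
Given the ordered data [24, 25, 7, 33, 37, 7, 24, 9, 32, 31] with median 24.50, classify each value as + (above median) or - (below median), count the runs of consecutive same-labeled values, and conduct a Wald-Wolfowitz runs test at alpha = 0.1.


Step 1: Compute median = 24.50; label A = above, B = below.
Labels in order: BABAABBBAA  (n_A = 5, n_B = 5)
Step 2: Count runs R = 6.
Step 3: Under H0 (random ordering), E[R] = 2*n_A*n_B/(n_A+n_B) + 1 = 2*5*5/10 + 1 = 6.0000.
        Var[R] = 2*n_A*n_B*(2*n_A*n_B - n_A - n_B) / ((n_A+n_B)^2 * (n_A+n_B-1)) = 2000/900 = 2.2222.
        SD[R] = 1.4907.
Step 4: R = E[R], so z = 0 with no continuity correction.
Step 5: Two-sided p-value via normal approximation = 2*(1 - Phi(|z|)) = 1.000000.
Step 6: alpha = 0.1. fail to reject H0.

R = 6, z = 0.0000, p = 1.000000, fail to reject H0.


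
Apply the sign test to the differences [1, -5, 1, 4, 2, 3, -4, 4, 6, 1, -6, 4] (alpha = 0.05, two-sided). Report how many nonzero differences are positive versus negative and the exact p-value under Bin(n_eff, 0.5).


Step 1: Discard zero differences. Original n = 12; n_eff = number of nonzero differences = 12.
Nonzero differences (with sign): +1, -5, +1, +4, +2, +3, -4, +4, +6, +1, -6, +4
Step 2: Count signs: positive = 9, negative = 3.
Step 3: Under H0: P(positive) = 0.5, so the number of positives S ~ Bin(12, 0.5).
Step 4: Two-sided exact p-value = sum of Bin(12,0.5) probabilities at or below the observed probability = 0.145996.
Step 5: alpha = 0.05. fail to reject H0.

n_eff = 12, pos = 9, neg = 3, p = 0.145996, fail to reject H0.


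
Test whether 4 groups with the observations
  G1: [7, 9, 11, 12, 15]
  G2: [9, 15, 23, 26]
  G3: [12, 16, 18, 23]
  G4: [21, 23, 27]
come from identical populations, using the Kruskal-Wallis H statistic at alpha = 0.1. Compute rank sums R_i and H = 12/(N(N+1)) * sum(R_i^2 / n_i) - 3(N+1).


Step 1: Combine all N = 16 observations and assign midranks.
sorted (value, group, rank): (7,G1,1), (9,G1,2.5), (9,G2,2.5), (11,G1,4), (12,G1,5.5), (12,G3,5.5), (15,G1,7.5), (15,G2,7.5), (16,G3,9), (18,G3,10), (21,G4,11), (23,G2,13), (23,G3,13), (23,G4,13), (26,G2,15), (27,G4,16)
Step 2: Sum ranks within each group.
R_1 = 20.5 (n_1 = 5)
R_2 = 38 (n_2 = 4)
R_3 = 37.5 (n_3 = 4)
R_4 = 40 (n_4 = 3)
Step 3: H = 12/(N(N+1)) * sum(R_i^2/n_i) - 3(N+1)
     = 12/(16*17) * (20.5^2/5 + 38^2/4 + 37.5^2/4 + 40^2/3) - 3*17
     = 0.044118 * 1329.95 - 51
     = 7.674081.
Step 4: Ties present; correction factor C = 1 - 42/(16^3 - 16) = 0.989706. Corrected H = 7.674081 / 0.989706 = 7.753900.
Step 5: Under H0, H ~ chi^2(3); p-value = 0.051381.
Step 6: alpha = 0.1. reject H0.

H = 7.7539, df = 3, p = 0.051381, reject H0.


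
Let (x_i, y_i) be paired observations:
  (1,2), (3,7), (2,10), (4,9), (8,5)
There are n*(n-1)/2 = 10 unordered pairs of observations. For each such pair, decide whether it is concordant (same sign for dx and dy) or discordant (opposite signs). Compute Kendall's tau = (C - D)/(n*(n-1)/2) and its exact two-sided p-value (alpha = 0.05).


Step 1: Enumerate the 10 unordered pairs (i,j) with i<j and classify each by sign(x_j-x_i) * sign(y_j-y_i).
  (1,2):dx=+2,dy=+5->C; (1,3):dx=+1,dy=+8->C; (1,4):dx=+3,dy=+7->C; (1,5):dx=+7,dy=+3->C
  (2,3):dx=-1,dy=+3->D; (2,4):dx=+1,dy=+2->C; (2,5):dx=+5,dy=-2->D; (3,4):dx=+2,dy=-1->D
  (3,5):dx=+6,dy=-5->D; (4,5):dx=+4,dy=-4->D
Step 2: C = 5, D = 5, total pairs = 10.
Step 3: tau = (C - D)/(n(n-1)/2) = (5 - 5)/10 = 0.000000.
Step 4: Exact two-sided p-value (enumerate n! = 120 permutations of y under H0): p = 1.000000.
Step 5: alpha = 0.05. fail to reject H0.

tau_b = 0.0000 (C=5, D=5), p = 1.000000, fail to reject H0.
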